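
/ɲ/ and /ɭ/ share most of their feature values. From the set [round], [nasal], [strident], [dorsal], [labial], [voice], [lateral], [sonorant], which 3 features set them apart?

/ɲ/ (palatal nasal) and /ɭ/ (retroflex lateral approximant) agree on [-round], [-strident], [-labial], [+voice], [+sonorant]. They differ on [nasal] (/ɲ/ [+], /ɭ/ [-]), [lateral] (/ɲ/ [-], /ɭ/ [+]), [dorsal] (/ɲ/ [+], /ɭ/ [-]).

[nasal], [lateral], [dorsal]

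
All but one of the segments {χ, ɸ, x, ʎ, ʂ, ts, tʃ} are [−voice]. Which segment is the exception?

Every segment except /ʎ/ is [−voice]. /ʎ/ (palatal lateral approximant) is [+voice], so it is the exception.

ʎ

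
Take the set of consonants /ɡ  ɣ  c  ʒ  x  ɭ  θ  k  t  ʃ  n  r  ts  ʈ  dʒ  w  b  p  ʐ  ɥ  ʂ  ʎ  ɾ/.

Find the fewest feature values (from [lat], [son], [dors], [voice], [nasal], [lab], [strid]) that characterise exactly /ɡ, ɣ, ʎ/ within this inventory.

[+voice, -lab, +dors]

/ɡ, ɣ, ʎ/ are all [+voice], [-labial], [+dorsal], and no other segment in the inventory matches all three values. Dropping any one of them over-generates: [-labial, +dorsal] alone would also admit /c, x, k/; [+voice, +dorsal] alone would also admit /w, ɥ/; [+voice, -labial] alone would also admit /ʒ, ɭ, n, r, …/. No other combination of two listed features picks out exactly this set either, so fewer than three features will not do.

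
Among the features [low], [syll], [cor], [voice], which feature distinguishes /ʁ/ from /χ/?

/ʁ/ (voiced uvular fricative) and /χ/ (voiceless uvular fricative) agree on [-low], [-syllabic], [-coronal]. They differ on [voice] (/ʁ/ [+], /χ/ [-]).

[voice]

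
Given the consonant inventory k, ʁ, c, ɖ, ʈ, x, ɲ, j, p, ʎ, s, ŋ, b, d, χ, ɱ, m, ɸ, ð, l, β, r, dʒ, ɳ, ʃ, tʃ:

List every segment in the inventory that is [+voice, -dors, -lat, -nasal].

Eliminate segments failing any feature: /k, c, ʈ, x, p, s, χ, ɸ, ʃ, tʃ/ are [-voice]; /ʁ, ɲ, j, ʎ, ŋ/ are [+dorsal]; /ɱ, m, ɳ/ are [+nasal]; /l/ is [+lateral]. The remaining /ɖ, b, d, ð, β, r, dʒ/ satisfy [+voice], [-dorsal], [-lateral], [-nasal].

ɖ, b, d, ð, β, r, dʒ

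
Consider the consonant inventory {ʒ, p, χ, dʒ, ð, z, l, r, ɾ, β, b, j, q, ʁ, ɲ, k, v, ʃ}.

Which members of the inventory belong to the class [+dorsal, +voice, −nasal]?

Eliminate segments failing any feature: /ʒ, p, dʒ, ð, z, l, r, ɾ, β, b, v, ʃ/ are [−dorsal]; /χ, q, k/ are [−voice]; /ɲ/ is [+nasal]. The remaining /j, ʁ/ satisfy [+dorsal], [+voice], [−nasal].

j, ʁ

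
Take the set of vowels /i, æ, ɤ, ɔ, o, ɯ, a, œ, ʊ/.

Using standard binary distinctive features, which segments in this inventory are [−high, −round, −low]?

ɤ

Eliminate segments failing any feature: /i, ɯ, ʊ/ are [+high]; /æ, a/ are [+low]; /ɔ, o, œ/ are [+round]. The remaining /ɤ/ satisfy [−high], [−round], [−low].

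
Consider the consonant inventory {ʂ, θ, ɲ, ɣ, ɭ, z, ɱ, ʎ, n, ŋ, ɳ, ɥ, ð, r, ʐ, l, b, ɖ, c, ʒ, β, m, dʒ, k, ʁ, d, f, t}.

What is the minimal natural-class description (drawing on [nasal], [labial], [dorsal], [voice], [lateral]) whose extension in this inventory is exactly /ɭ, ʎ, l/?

The target set is precisely the extension of [+lateral] in this inventory.

[+lateral]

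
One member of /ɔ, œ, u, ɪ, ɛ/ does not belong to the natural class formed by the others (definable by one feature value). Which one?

The remaining segments after removing /u/ share [−tense]; /u/ (high back rounded tense vowel) is [+tense]. For every other candidate removal, the leftover set fails to share any single feature value that the removed segment lacks.

u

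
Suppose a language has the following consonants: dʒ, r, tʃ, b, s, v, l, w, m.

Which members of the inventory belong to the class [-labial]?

dʒ, r, tʃ, s, l

The [-labial] segments here are /dʒ, r, tʃ, s, l/; the remaining /b, v, w, m/ are [+labial].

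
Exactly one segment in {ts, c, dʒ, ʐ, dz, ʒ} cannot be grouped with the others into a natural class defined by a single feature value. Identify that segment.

The remaining segments after removing /c/ share [+strident]; /c/ (voiceless palatal stop) is [−strident]. For every other candidate removal, the leftover set fails to share any single feature value that the removed segment lacks.

c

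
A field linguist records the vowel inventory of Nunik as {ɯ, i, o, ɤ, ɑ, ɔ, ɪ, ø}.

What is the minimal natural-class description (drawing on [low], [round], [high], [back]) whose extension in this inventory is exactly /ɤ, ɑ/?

The class [−high], [−round] has exactly /ɤ, ɑ/ as its extension in this inventory. No smaller conjunction from the listed features achieves this: [−round] alone would also admit /ɯ, i, ɪ/; [−high] alone would also admit /o, ɔ, ø/; and checking the remaining single features turns up none with this extension.

[−high, −round]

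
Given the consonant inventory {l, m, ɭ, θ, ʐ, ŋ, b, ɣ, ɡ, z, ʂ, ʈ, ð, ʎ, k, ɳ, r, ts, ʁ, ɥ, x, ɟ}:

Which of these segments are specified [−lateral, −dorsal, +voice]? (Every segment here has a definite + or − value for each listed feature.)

m, ʐ, b, z, ð, ɳ, r

Among the inventory, the [−lateral] segments are /m, θ, ʐ, ŋ, b, ɣ, ɡ, z, ʂ, ʈ, ð, k, ɳ, r, ts, ʁ, ɥ, x, ɟ/.
Among these, [−dorsal] gives /m, θ, ʐ, b, z, ʂ, ʈ, ð, ɳ, r, ts/.
Then [+voice] leaves /m, ʐ, b, z, ð, ɳ, r/.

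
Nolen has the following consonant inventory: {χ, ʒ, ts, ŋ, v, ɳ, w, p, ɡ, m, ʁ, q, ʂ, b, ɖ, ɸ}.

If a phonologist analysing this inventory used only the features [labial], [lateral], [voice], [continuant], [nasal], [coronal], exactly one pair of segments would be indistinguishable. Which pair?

v, w

/v/ (voiced labiodental fricative) and /w/ (labial-velar glide) are both [+labial], [−lateral], [+voice], [+continuant], [−nasal], [−coronal], so none of the listed features separates them. (They do differ in [sonorant], [round] and [dorsal], which are not among the given features.) Every other pair in the inventory differs on at least one listed feature.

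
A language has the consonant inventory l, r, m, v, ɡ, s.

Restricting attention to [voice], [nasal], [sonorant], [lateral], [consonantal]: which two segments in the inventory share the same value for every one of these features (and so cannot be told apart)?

Both /v/ and /ɡ/ are [+voice], [−nasal], [−sonorant], [−lateral], [+consonantal]. Since the list omits [continuant], [labial] and [dorsal] — which do distinguish the voiced labiodental fricative from the voiced velar stop — this pair collapses; all other pairs remain distinct.

v, ɡ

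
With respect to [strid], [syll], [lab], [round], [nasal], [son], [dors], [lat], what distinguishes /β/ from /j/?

[sonorant], [labial], [dorsal]

/β/ (voiced bilabial fricative) and /j/ (palatal glide) agree on [-strident], [-syllabic], [-round], [-nasal], [-lateral]. They differ on [sonorant] (/β/ [-], /j/ [+]), [labial] (/β/ [+], /j/ [-]), [dorsal] (/β/ [-], /j/ [+]).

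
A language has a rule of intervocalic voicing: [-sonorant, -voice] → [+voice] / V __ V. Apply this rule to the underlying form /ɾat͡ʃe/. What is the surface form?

Only /t͡ʃ/ occurs between two vowels (/a/ __ /e/) and matches the structural description. It is a voiceless postalveolar affricate, so [-sonorant, -voice] holds; changing it to [+voice] with all other features held fixed yields /d͡ʒ/ (voiced postalveolar affricate). No other segment meets both the structural description and the environment, so the output is [ɾad͡ʒe].

[ɾad͡ʒe]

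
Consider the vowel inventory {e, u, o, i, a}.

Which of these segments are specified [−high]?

The feature [high] marks segments produced with the tongue body raised. In this inventory /e, o, a/ lack that property, so they are [−high]; /u, i/ are [+high].

e, o, a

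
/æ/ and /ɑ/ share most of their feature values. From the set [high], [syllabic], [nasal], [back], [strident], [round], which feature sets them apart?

[back]

The two segments share [−high], [+syllabic], [−nasal], [−strident], [−round]. The only feature from the list on which they differ: /æ/ is [−back] while /ɑ/ is [+back].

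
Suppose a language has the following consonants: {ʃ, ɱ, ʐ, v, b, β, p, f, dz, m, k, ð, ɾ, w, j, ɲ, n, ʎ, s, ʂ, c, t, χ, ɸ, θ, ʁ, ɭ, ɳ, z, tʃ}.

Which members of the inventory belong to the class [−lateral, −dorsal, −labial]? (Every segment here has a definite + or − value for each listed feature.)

ʃ, ʐ, dz, ð, ɾ, n, s, ʂ, t, θ, ɳ, z, tʃ

The [−lateral] segments are /ʃ, ɱ, ʐ, v, b, β, p, f, dz, m, k, ð, ɾ, w, j, ɲ, n, s, ʂ, c, t, χ, ɸ, θ, ʁ, ɳ, z, tʃ/.
Then [−dorsal] gives /ʃ, ɱ, ʐ, v, b, β, p, f, dz, m, ð, ɾ, n, s, ʂ, t, ɸ, θ, ɳ, z, tʃ/.
Among these, [−labial] leaves /ʃ, ʐ, dz, ð, ɾ, n, s, ʂ, t, θ, ɳ, z, tʃ/.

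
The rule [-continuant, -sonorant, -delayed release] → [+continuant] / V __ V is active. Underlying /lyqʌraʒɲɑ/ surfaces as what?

[lyχʌraʒɲɑ]

Only /q/ occurs between two vowels (/y/ __ /ʌ/) and matches the structural description. It is a voiceless uvular stop, so [-continuant, -sonorant, -delayed release] holds; changing it to [+continuant] with all other features held fixed yields /χ/ (voiceless uvular fricative). No other segment meets both the structural description and the environment, so the output is [lyχʌraʒɲɑ].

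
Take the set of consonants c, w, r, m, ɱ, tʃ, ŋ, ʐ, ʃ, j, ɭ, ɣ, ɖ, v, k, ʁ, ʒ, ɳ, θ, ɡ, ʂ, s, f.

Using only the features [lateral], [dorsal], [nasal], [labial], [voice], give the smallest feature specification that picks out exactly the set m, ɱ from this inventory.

[+nasal, +labial]

/m, ɱ/ are all [+nasal], [+labial], and no other segment in the inventory matches both values. Dropping any one of them over-generates: [+labial] alone would also admit /w, v, f/; [+nasal] alone would also admit /ŋ, ɳ/. No other single listed feature picks out exactly this set either, so fewer than two features will not do.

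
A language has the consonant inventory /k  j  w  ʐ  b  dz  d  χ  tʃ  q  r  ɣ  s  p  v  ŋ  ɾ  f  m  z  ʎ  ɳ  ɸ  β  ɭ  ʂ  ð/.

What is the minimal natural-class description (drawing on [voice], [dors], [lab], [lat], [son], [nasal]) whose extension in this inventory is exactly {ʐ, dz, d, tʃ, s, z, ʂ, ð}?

The class [−sonorant], [−labial], [−dorsal] has exactly /ʐ, dz, d, tʃ, s, z, ʂ, ð/ as its extension in this inventory. No smaller conjunction from the listed features achieves this: [−labial, −dorsal] alone would also admit /r, ɾ, ɳ, ɭ/; [−sonorant, −dorsal] alone would also admit /b, p, v, f, …/; [−sonorant, −labial] alone would also admit /k, χ, q, ɣ/; and checking the remaining two-feature bundles turns up none with this extension.

[−son, −lab, −dors]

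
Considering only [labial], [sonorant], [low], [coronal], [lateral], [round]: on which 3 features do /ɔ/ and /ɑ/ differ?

/ɔ/ is the mid back rounded lax vowel and /ɑ/ is the low back unrounded vowel. Both are [+sonorant], [-coronal], [-lateral]. /ɔ/ is [+labial] while /ɑ/ is [-labial]; /ɔ/ is [+round] while /ɑ/ is [-round]; /ɔ/ is [-low] while /ɑ/ is [+low], so the distinguishing features are [labial], [round], [low].

[labial], [round], [low]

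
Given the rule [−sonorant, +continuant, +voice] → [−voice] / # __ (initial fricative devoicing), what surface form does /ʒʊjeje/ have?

[ʃʊjeje]

The only segment in the rule's environment that also matches [−sonorant, +continuant, +voice] is /ʒ/. Applying [−voice] turns the voiced postalveolar fricative into /ʃ/ (voiceless postalveolar fricative), giving [ʃʊjeje].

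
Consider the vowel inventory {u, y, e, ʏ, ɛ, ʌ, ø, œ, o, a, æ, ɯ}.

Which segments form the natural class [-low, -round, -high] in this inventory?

First, the [-low] segments are /u, y, e, ʏ, ɛ, ʌ, ø, œ, o, ɯ/.
Intersecting with [-round] gives /e, ɛ, ʌ, ɯ/.
Intersecting with [-high] leaves /e, ɛ, ʌ/.

e, ɛ, ʌ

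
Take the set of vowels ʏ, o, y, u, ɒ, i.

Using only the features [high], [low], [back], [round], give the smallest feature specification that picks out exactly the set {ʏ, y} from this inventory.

Every target segment is [-back], [+round]; each remaining inventory member fails at least one of these. Each conjunct is needed — [+round] alone would also admit /o, u, ɒ/; [-back] alone would also admit /i/ — and no other single listed feature has exactly this extension, so two is the minimum.

[-back, +round]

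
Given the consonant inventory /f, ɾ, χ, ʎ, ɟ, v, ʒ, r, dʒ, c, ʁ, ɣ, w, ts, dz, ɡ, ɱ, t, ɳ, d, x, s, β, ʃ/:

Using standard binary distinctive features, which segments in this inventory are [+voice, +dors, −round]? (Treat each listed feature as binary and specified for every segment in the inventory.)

The [+voice] segments are /ɾ, ʎ, ɟ, v, ʒ, r, dʒ, ʁ, ɣ, w, dz, ɡ, ɱ, ɳ, d, β/.
Of those, [+dorsal] gives /ʎ, ɟ, ʁ, ɣ, w, ɡ/.
Intersecting with [−round] leaves /ʎ, ɟ, ʁ, ɣ, ɡ/.

ʎ, ɟ, ʁ, ɣ, ɡ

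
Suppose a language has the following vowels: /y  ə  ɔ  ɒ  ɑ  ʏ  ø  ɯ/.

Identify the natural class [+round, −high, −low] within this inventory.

Checking each segment against [+round], [−high], [−low]: /ɔ/ (mid back rounded lax vowel), /ø/ (mid front rounded tense vowel) satisfy every feature; every other segment in the inventory fails at least one.

ɔ, ø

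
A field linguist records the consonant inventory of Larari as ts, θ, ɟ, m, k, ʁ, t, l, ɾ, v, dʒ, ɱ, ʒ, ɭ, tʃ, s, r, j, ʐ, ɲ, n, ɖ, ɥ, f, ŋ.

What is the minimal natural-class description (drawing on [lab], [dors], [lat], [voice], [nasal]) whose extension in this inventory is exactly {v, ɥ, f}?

Every target segment is [-nasal], [+labial]; each remaining inventory member fails at least one of these. Each conjunct is needed — [+labial] alone would also admit /m, ɱ/; [-nasal] alone would also admit /ts, θ, ɟ, k, …/ — and no other single listed feature has exactly this extension, so two is the minimum.

[-nasal, +lab]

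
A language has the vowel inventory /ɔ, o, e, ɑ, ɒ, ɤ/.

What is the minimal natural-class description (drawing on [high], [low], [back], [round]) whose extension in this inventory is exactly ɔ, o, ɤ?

/ɔ, o, ɤ/ are all [-low], [+back], and no other segment in the inventory matches both values. Dropping any one of them over-generates: [+back] alone would also admit /ɑ, ɒ/; [-low] alone would also admit /e/. No other single listed feature picks out exactly this set either, so fewer than two features will not do.

[-low, +back]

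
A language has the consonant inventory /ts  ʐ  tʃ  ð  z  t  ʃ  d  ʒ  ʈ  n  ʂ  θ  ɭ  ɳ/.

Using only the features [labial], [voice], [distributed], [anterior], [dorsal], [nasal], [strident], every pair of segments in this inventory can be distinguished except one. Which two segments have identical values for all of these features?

tʃ, ʃ

Both /tʃ/ and /ʃ/ are [-labial], [-voice], [+distributed], [-anterior], [-dorsal], [-nasal], [+strident]. Since the list omits [continuant] — which does distinguish the voiceless postalveolar affricate from the voiceless postalveolar fricative — this pair collapses; all other pairs remain distinct.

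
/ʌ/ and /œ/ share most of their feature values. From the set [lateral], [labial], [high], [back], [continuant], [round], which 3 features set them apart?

/ʌ/ (mid back unrounded lax vowel) and /œ/ (mid front rounded lax vowel) agree on [-lateral], [-high], [+continuant]. They differ on [labial] (/ʌ/ [-], /œ/ [+]), [round] (/ʌ/ [-], /œ/ [+]), [back] (/ʌ/ [+], /œ/ [-]).

[labial], [round], [back]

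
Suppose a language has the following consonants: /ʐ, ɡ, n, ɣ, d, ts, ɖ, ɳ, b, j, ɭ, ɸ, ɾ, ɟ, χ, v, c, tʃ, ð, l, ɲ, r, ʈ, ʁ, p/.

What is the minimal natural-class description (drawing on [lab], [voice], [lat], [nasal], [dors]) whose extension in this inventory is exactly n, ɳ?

[+nasal, −dors]

The class [+nasal], [−dorsal] has exactly /n, ɳ/ as its extension in this inventory. No smaller conjunction from the listed features achieves this: [−dorsal] alone would also admit /ʐ, d, ts, ɖ, …/; [+nasal] alone would also admit /ɲ/; and checking the remaining single features turns up none with this extension.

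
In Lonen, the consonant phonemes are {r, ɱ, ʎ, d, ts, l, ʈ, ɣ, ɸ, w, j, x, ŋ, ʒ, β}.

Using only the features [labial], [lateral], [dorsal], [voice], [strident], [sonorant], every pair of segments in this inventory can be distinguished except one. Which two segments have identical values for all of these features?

ŋ, j

On the given features, /ŋ/ and /j/ have an identical profile: [-labial], [-lateral], [+dorsal], [+voice], [-strident], [+sonorant]. No other two segments in the inventory coincide on all 6 features. (They do differ in [nasal], [continuant] and [back], which are not among the given features.)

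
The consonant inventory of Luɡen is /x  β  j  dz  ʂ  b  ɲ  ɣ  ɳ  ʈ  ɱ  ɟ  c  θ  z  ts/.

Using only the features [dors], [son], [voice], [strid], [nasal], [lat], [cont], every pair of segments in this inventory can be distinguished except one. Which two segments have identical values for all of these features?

On the given features, /ɱ/ and /ɳ/ have an identical profile: [-dorsal], [+sonorant], [+voice], [-strident], [+nasal], [-lateral], [-continuant]. No other two segments in the inventory coincide on all 7 features. (They do differ in [labial] and [coronal], which are not among the given features.)

ɱ, ɳ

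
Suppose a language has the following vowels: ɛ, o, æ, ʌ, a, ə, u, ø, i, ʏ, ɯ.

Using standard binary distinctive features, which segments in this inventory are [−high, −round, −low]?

ɛ, ʌ, ə

Checking each segment against [−high], [−round], [−low]: /ɛ/ (mid front unrounded lax vowel), /ʌ/ (mid back unrounded lax vowel), /ə/ (mid central vowel (schwa)) satisfy every feature; every other segment in the inventory fails at least one.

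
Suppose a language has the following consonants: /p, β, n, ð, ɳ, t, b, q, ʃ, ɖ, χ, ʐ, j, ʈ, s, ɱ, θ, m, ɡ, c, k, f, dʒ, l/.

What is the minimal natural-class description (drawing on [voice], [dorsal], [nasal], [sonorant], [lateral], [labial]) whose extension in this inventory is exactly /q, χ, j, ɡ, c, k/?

[+dorsal]

The target set is precisely the extension of [+dorsal] in this inventory.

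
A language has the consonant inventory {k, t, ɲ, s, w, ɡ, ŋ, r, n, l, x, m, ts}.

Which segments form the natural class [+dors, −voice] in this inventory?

k, x

Eliminate segments failing any feature: /t, s, r, n, l, m, ts/ are [−dorsal]; /ɲ, w, ɡ, ŋ/ are [+voice]. The remaining /k, x/ satisfy [+dorsal], [−voice].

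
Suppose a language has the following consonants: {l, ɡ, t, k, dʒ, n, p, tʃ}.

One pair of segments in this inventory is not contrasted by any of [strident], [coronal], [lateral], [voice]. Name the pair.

On the given features, /p/ and /k/ have an identical profile: [-strident], [-coronal], [-lateral], [-voice]. No other two segments in the inventory coincide on all 4 features. (They do differ in [labial] and [dorsal], which are not among the given features.)

p, k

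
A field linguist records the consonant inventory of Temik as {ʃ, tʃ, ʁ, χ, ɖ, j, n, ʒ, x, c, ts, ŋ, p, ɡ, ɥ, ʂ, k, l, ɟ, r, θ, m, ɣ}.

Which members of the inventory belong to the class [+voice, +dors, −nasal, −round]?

ʁ, j, ɡ, ɟ, ɣ

Checking each segment against [+voice], [+dorsal], [−nasal], [−round]: /ʁ/ (voiced uvular fricative), /j/ (palatal glide), /ɡ/ (voiced velar stop), /ɟ/ (voiced palatal stop), /ɣ/ (voiced velar fricative) satisfy every feature; every other segment in the inventory fails at least one.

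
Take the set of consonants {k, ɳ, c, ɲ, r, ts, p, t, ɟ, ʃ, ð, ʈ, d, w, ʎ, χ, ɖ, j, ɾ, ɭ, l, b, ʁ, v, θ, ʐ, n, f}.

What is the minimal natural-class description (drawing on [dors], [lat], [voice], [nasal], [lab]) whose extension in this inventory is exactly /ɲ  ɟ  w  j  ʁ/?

Every target segment is [+voice], [−lateral], [+dorsal]; each remaining inventory member fails at least one of these. Each conjunct is needed — [−lateral, +dorsal] alone would also admit /k, c, χ/; [+voice, +dorsal] alone would also admit /ʎ/; [+voice, −lateral] alone would also admit /ɳ, r, ð, d, …/ — and no other combination of two listed features has exactly this extension, so three is the minimum.

[+voice, −lat, +dors]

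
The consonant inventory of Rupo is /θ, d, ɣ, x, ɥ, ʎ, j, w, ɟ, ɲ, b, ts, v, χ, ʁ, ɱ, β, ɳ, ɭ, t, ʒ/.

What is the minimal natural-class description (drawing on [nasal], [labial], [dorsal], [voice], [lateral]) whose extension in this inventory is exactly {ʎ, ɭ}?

[+lateral]

The target set is precisely the extension of [+lateral] in this inventory.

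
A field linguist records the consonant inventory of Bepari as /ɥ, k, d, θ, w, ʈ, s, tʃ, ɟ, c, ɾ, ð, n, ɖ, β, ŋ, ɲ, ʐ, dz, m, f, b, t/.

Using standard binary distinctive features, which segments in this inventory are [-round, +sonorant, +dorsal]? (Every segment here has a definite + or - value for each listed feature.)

ŋ, ɲ

Eliminate segments failing any feature: /ɥ, w/ are [+round]; /k, d, θ, ʈ, s, tʃ, ɟ, c, ð, ɖ, β, ʐ, dz, f, b, t/ are [-sonorant]; /ɾ, n, m/ are [-dorsal]. The remaining /ŋ, ɲ/ satisfy [-round], [+sonorant], [+dorsal].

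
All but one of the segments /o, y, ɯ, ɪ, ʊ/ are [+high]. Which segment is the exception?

o

/ɪ, ɯ, y, ʊ/ are all [+high]; /o/ (mid back rounded tense vowel) is [−high].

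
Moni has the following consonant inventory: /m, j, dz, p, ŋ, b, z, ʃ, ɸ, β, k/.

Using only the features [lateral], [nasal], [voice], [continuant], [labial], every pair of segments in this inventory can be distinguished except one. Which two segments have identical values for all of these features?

z, j

On the given features, /z/ and /j/ have an identical profile: [-lateral], [-nasal], [+voice], [+continuant], [-labial]. No other two segments in the inventory coincide on all 5 features. (They do differ in [sonorant], [strident] and [dorsal], which are not among the given features.)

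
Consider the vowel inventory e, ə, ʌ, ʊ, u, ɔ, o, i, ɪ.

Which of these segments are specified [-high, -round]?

Checking each segment against [-high], [-round]: /e/ (mid front unrounded tense vowel), /ə/ (mid central vowel (schwa)), /ʌ/ (mid back unrounded lax vowel) satisfy every feature; every other segment in the inventory fails at least one.

e, ə, ʌ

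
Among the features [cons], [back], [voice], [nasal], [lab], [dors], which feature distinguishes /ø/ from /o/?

[back]

The two segments share [−consonantal], [+voice], [−nasal], [+labial], [+dorsal]. The only feature from the list on which they differ: /ø/ is [−back] while /o/ is [+back].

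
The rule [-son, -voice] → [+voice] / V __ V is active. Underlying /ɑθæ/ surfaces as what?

[ɑðæ]

Only /θ/ occurs between two vowels (/ɑ/ __ /æ/) and matches the structural description. It is a voiceless dental fricative, so [-son, -voice] holds; changing it to [+voice] with all other features held fixed yields /ð/ (voiced dental fricative). No other segment meets both the structural description and the environment, so the output is [ɑðæ].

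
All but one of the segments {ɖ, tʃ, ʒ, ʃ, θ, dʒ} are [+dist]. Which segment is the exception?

Every segment except /ɖ/ is [+distributed]. /ɖ/ (voiced retroflex stop) is [−distributed], so it is the exception.

ɖ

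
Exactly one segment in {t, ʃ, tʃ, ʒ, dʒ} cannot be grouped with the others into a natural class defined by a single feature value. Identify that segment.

The remaining segments after removing /t/ share [−anterior]; /t/ (voiceless alveolar stop) is [+anterior]. For every other candidate removal, the leftover set fails to share any single feature value that the removed segment lacks.

t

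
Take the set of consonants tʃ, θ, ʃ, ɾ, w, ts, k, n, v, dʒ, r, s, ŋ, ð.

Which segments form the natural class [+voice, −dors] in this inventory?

ɾ, n, v, dʒ, r, ð

Eliminate segments failing any feature: /tʃ, θ, ʃ, ts, k, s/ are [−voice]; /w, ŋ/ are [+dorsal]. The remaining /ɾ, n, v, dʒ, r, ð/ satisfy [+voice], [−dorsal].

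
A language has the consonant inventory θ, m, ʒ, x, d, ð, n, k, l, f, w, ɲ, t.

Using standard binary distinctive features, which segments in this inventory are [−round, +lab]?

First, the [−round] segments are /θ, m, ʒ, x, d, ð, n, k, l, f, ɲ, t/.
Within that set, [+labial] leaves /m, f/.

m, f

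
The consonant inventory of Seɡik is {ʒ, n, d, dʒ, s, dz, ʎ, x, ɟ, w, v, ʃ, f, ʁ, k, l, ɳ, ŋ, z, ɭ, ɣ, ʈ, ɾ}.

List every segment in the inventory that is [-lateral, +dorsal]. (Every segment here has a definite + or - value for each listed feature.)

x, ɟ, w, ʁ, k, ŋ, ɣ

Checking each segment against [-lateral], [+dorsal]: /x/ (voiceless velar fricative), /ɟ/ (voiced palatal stop), /w/ (labial-velar glide), /ʁ/ (voiced uvular fricative), /k/ (voiceless velar stop), /ŋ/ (velar nasal), among others, satisfy every feature; every other segment in the inventory fails at least one.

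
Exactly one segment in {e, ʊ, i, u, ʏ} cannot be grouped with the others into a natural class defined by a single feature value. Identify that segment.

e

/ʏ, u, i, ʊ/ are all [+high], but /e/ (mid front unrounded tense vowel) is [−high]. No other single segment can be removed to leave a set sharing one feature value that the removed segment lacks, so /e/ is the odd one out.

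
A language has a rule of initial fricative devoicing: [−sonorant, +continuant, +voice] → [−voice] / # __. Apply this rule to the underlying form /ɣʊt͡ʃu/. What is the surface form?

[xʊt͡ʃu]

The only segment in the rule's environment that also matches [−sonorant, +continuant, +voice] is /ɣ/. Applying [−voice] turns the voiced velar fricative into /x/ (voiceless velar fricative), giving [xʊt͡ʃu].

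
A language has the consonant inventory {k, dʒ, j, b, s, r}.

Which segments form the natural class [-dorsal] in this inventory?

The feature [dorsal] marks segments articulated with the tongue body. In this inventory /dʒ, b, s, r/ lack that property, so they are [-dorsal]; /k, j/ are [+dorsal].

dʒ, b, s, r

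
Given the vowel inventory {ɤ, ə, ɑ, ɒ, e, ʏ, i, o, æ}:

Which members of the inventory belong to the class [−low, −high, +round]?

Checking each segment against [−low], [−high], [+round]: /o/ (mid back rounded tense vowel) satisfies every feature; every other segment in the inventory fails at least one.

o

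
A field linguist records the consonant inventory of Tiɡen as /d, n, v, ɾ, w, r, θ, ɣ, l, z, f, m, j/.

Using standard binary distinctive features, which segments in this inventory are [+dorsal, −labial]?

ɣ, j

Checking each segment against [+dorsal], [−labial]: /ɣ/ (voiced velar fricative), /j/ (palatal glide) satisfy every feature; every other segment in the inventory fails at least one.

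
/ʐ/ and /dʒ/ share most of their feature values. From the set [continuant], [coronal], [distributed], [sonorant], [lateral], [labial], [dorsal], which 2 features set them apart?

The two segments share [+coronal], [−sonorant], [−lateral], [−labial], [−dorsal]. The only features from the list on which they differ: /ʐ/ is [+continuant] while /dʒ/ is [−continuant]; /ʐ/ is [−distributed] while /dʒ/ is [+distributed].

[continuant], [distributed]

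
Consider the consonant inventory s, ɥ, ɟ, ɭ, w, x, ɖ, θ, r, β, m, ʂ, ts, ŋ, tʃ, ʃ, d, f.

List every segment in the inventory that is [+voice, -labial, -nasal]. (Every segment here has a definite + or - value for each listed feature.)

ɟ, ɭ, ɖ, r, d

Checking each segment against [+voice], [-labial], [-nasal]: /ɟ/ (voiced palatal stop), /ɭ/ (retroflex lateral approximant), /ɖ/ (voiced retroflex stop), /r/ (alveolar trill), /d/ (voiced alveolar stop) satisfy every feature; every other segment in the inventory fails at least one.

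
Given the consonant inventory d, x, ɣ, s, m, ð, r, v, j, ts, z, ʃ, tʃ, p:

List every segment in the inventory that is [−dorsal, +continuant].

s, ð, r, v, z, ʃ

First, the [−dorsal] segments are /d, s, m, ð, r, v, ts, z, ʃ, tʃ, p/.
Among these, [+continuant] leaves /s, ð, r, v, z, ʃ/.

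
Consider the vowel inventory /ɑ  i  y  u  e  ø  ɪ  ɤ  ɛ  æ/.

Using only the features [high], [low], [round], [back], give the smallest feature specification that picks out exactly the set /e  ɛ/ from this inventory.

[−high, −low, −back, −round]

The class [−high], [−low], [−back], [−round] has exactly /e, ɛ/ as its extension in this inventory. No smaller conjunction from the listed features achieves this: [−low, −back, −round] alone would also admit /i, ɪ/; [−high, −back, −round] alone would also admit /æ/; [−high, −low, −round] alone would also admit /ɤ/; [−high, −low, −back] alone would also admit /ø/; and checking the remaining three-feature bundles turns up none with this extension.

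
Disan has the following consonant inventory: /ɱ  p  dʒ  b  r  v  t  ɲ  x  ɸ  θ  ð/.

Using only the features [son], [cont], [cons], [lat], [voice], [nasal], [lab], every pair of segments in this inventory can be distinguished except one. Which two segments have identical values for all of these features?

x, θ

/x/ (voiceless velar fricative) and /θ/ (voiceless dental fricative) are both [-sonorant], [+continuant], [+consonantal], [-lateral], [-voice], [-nasal], [-labial], so none of the listed features separates them. (They do differ in [coronal] and [dorsal], which are not among the given features.) Every other pair in the inventory differs on at least one listed feature.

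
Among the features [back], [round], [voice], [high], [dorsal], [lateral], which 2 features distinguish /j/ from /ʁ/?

/j/ (palatal glide) and /ʁ/ (voiced uvular fricative) agree on [-round], [+voice], [+dorsal], [-lateral]. They differ on [high] (/j/ [+], /ʁ/ [-]), [back] (/j/ [-], /ʁ/ [+]).

[high], [back]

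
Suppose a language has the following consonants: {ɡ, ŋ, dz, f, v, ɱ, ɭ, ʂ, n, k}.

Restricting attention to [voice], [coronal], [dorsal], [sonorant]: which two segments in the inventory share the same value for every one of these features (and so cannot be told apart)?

ɭ, n

On the given features, /ɭ/ and /n/ have an identical profile: [+voice], [+coronal], [−dorsal], [+sonorant]. No other two segments in the inventory coincide on all 4 features. (They do differ in [nasal], [lateral] and [anterior], which are not among the given features.)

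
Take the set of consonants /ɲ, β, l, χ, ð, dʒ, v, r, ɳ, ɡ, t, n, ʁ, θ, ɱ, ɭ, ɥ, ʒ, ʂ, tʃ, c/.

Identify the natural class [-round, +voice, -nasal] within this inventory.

β, l, ð, dʒ, v, r, ɡ, ʁ, ɭ, ʒ

The [-round] segments are /ɲ, β, l, χ, ð, dʒ, v, r, ɳ, ɡ, t, n, ʁ, θ, ɱ, ɭ, ʒ, ʂ, tʃ, c/.
Among these, [+voice] gives /ɲ, β, l, ð, dʒ, v, r, ɳ, ɡ, n, ʁ, ɱ, ɭ, ʒ/.
Of those, [-nasal] leaves /β, l, ð, dʒ, v, r, ɡ, ʁ, ɭ, ʒ/.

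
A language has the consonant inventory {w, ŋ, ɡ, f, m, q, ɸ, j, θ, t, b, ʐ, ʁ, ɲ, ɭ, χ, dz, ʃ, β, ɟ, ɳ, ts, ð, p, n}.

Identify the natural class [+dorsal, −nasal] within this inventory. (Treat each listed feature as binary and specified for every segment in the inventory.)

w, ɡ, q, j, ʁ, χ, ɟ

The [+dorsal] segments are /w, ŋ, ɡ, q, j, ʁ, ɲ, χ, ɟ/.
Within that set, [−nasal] leaves /w, ɡ, q, j, ʁ, χ, ɟ/.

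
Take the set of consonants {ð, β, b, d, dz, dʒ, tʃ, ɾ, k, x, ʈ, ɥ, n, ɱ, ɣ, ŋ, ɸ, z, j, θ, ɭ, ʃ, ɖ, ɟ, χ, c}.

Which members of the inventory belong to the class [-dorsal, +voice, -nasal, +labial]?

Checking each segment against [-dorsal], [+voice], [-nasal], [+labial]: /β/ (voiced bilabial fricative), /b/ (voiced bilabial stop) satisfy every feature; every other segment in the inventory fails at least one.

β, b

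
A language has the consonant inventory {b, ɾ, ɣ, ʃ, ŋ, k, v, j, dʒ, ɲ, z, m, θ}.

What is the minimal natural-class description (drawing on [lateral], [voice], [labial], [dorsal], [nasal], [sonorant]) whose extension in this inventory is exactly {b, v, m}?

[+labial]

/b, v, m/ are exactly the [+labial] segments in the inventory, so a single feature suffices.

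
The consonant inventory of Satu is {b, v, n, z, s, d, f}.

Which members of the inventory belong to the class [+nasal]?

The feature [nasal] marks segments produced with velum lowered (airflow through the nose). In this inventory /n/ has that property, so it is [+nasal]; /b, v, z, s, d, f/ are [−nasal].

n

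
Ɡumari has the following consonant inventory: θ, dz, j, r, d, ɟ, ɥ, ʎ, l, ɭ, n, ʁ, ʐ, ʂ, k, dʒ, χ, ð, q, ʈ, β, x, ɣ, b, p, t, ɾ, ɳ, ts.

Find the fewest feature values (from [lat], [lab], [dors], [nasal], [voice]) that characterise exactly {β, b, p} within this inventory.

The class [+labial], [-dorsal] has exactly /β, b, p/ as its extension in this inventory. No smaller conjunction from the listed features achieves this: [-dorsal] alone would also admit /θ, dz, r, d, …/; [+labial] alone would also admit /ɥ/; and checking the remaining single features turns up none with this extension.

[+lab, -dors]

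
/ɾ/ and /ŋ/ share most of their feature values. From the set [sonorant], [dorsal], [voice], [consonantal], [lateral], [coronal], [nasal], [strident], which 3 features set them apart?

/ɾ/ is the alveolar tap and /ŋ/ is the velar nasal. Both are [+sonorant], [+voice], [+consonantal], [-lateral], [-strident]. /ɾ/ is [-nasal] while /ŋ/ is [+nasal]; /ɾ/ is [+coronal] while /ŋ/ is [-coronal]; /ɾ/ is [-dorsal] while /ŋ/ is [+dorsal], so the distinguishing features are [nasal], [coronal], [dorsal].

[nasal], [coronal], [dorsal]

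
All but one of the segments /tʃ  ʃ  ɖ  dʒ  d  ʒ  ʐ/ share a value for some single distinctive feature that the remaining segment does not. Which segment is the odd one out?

[anterior] groups all but one: /ʒ, ɖ, dʒ, tʃ, ʃ, ʐ/ share [-anterior] while /d/ (voiced alveolar stop) alone is [+anterior]. Removing any other segment would not leave a single-feature class that excludes it.

d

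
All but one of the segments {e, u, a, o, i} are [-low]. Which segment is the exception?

a

/a/ is the low unrounded vowel, which is [+low]; the rest — /o, e, i, u/ — are [-low].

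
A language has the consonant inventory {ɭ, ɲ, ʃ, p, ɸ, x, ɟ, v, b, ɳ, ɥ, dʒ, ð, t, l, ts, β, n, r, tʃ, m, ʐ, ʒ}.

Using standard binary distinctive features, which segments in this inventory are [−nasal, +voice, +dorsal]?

ɟ, ɥ

First, the [−nasal] segments are /ɭ, ʃ, p, ɸ, x, ɟ, v, b, ɥ, dʒ, ð, t, l, ts, β, r, tʃ, ʐ, ʒ/.
Within that set, [+voice] gives /ɭ, ɟ, v, b, ɥ, dʒ, ð, l, β, r, ʐ, ʒ/.
Among these, [+dorsal] leaves /ɟ, ɥ/.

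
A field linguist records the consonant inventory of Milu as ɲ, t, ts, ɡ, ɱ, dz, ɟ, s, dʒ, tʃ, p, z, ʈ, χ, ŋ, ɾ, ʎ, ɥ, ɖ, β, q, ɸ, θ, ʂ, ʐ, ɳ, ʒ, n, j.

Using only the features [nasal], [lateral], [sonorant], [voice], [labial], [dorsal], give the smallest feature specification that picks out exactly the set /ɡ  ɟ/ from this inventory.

The class [−sonorant], [+voice], [+dorsal] has exactly /ɡ, ɟ/ as its extension in this inventory. No smaller conjunction from the listed features achieves this: [+voice, +dorsal] alone would also admit /ɲ, ŋ, ʎ, ɥ, …/; [−sonorant, +dorsal] alone would also admit /χ, q/; [−sonorant, +voice] alone would also admit /dz, dʒ, z, ɖ, …/; and checking the remaining two-feature bundles turns up none with this extension.

[−sonorant, +voice, +dorsal]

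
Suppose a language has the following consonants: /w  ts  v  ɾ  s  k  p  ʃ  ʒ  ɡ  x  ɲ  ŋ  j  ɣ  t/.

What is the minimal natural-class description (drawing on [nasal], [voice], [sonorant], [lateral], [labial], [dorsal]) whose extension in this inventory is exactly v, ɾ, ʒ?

[+voice, −dorsal]

The class [+voice], [−dorsal] has exactly /v, ɾ, ʒ/ as its extension in this inventory. No smaller conjunction from the listed features achieves this: [−dorsal] alone would also admit /ts, s, p, ʃ, …/; [+voice] alone would also admit /w, ɡ, ɲ, ŋ, …/; and checking the remaining single features turns up none with this extension.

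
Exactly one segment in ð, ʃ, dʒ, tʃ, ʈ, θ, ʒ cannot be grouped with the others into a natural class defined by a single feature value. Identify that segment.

ʈ

/dʒ, tʃ, ʒ, ʃ, ð, θ/ are all [+distributed], but /ʈ/ (voiceless retroflex stop) is [-distributed]. No other single segment can be removed to leave a set sharing one feature value that the removed segment lacks, so /ʈ/ is the odd one out.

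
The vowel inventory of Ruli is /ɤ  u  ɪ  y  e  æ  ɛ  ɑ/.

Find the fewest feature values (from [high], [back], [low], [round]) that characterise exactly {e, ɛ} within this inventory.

[−high, −low, −back]

Every target segment is [−high], [−low], [−back]; each remaining inventory member fails at least one of these. Each conjunct is needed — [−low, −back] alone would also admit /ɪ, y/; [−high, −back] alone would also admit /æ/; [−high, −low] alone would also admit /ɤ/ — and no other combination of two listed features has exactly this extension, so three is the minimum.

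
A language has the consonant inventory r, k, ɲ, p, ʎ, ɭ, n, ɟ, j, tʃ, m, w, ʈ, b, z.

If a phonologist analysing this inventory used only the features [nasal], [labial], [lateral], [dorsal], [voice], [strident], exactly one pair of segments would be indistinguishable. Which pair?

j, ɟ

On the given features, /j/ and /ɟ/ have an identical profile: [−nasal], [−labial], [−lateral], [+dorsal], [+voice], [−strident]. No other two segments in the inventory coincide on all 6 features. (They do differ in [sonorant] and [continuant], which are not among the given features.)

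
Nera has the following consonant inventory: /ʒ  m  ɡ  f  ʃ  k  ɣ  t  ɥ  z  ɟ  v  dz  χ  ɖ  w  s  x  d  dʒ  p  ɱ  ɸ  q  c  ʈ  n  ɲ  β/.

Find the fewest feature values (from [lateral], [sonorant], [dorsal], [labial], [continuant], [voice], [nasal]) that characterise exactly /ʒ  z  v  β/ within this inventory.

[+voice, +continuant, −dorsal]

Every target segment is [+voice], [+continuant], [−dorsal]; each remaining inventory member fails at least one of these. Each conjunct is needed — [+continuant, −dorsal] alone would also admit /f, ʃ, s, ɸ/; [+voice, −dorsal] alone would also admit /m, dz, ɖ, d, …/; [+voice, +continuant] alone would also admit /ɣ, ɥ, w/ — and no other combination of two listed features has exactly this extension, so three is the minimum.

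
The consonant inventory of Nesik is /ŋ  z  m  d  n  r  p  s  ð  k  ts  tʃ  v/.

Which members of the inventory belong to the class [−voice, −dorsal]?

Eliminate segments failing any feature: /ŋ, z, m, d, n, r, ð, v/ are [+voice]; /k/ is [+dorsal]. The remaining /p, s, ts, tʃ/ satisfy [−voice], [−dorsal].

p, s, ts, tʃ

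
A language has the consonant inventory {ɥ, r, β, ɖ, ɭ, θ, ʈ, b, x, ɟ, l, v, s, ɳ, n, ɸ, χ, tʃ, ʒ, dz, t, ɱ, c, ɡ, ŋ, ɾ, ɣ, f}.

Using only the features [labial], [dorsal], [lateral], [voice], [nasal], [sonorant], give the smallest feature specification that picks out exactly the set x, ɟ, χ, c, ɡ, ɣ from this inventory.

/x, ɟ, χ, c, ɡ, ɣ/ are all [−sonorant], [+dorsal], and no other segment in the inventory matches both values. Dropping any one of them over-generates: [+dorsal] alone would also admit /ɥ, ŋ/; [−sonorant] alone would also admit /β, ɖ, θ, ʈ, …/. No other single listed feature picks out exactly this set either, so fewer than two features will not do.

[−sonorant, +dorsal]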